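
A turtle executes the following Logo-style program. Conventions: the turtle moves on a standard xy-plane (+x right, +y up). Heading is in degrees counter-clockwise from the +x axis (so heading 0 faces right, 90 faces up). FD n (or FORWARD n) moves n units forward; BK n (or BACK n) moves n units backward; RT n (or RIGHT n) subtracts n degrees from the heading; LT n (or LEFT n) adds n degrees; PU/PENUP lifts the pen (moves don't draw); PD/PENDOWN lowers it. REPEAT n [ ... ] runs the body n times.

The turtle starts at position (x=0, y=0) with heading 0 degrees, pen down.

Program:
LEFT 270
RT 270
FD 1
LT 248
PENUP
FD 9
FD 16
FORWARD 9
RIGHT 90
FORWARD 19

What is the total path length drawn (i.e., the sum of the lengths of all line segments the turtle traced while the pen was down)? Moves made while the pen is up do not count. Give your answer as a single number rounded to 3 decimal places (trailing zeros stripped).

Executing turtle program step by step:
Start: pos=(0,0), heading=0, pen down
LT 270: heading 0 -> 270
RT 270: heading 270 -> 0
FD 1: (0,0) -> (1,0) [heading=0, draw]
LT 248: heading 0 -> 248
PU: pen up
FD 9: (1,0) -> (-2.371,-8.345) [heading=248, move]
FD 16: (-2.371,-8.345) -> (-8.365,-23.18) [heading=248, move]
FD 9: (-8.365,-23.18) -> (-11.737,-31.524) [heading=248, move]
RT 90: heading 248 -> 158
FD 19: (-11.737,-31.524) -> (-29.353,-24.407) [heading=158, move]
Final: pos=(-29.353,-24.407), heading=158, 1 segment(s) drawn

Segment lengths:
  seg 1: (0,0) -> (1,0), length = 1
Total = 1

Answer: 1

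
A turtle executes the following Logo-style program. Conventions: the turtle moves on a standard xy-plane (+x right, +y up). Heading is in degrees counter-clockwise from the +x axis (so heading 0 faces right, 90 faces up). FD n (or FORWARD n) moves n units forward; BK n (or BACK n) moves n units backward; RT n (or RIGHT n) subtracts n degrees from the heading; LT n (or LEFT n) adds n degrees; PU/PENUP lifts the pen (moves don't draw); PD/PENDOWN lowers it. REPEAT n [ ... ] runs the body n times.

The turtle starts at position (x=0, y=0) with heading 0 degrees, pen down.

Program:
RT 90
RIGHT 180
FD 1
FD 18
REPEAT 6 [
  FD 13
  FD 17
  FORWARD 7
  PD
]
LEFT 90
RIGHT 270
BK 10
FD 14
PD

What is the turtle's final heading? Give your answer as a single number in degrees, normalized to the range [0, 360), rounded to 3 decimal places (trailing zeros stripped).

Executing turtle program step by step:
Start: pos=(0,0), heading=0, pen down
RT 90: heading 0 -> 270
RT 180: heading 270 -> 90
FD 1: (0,0) -> (0,1) [heading=90, draw]
FD 18: (0,1) -> (0,19) [heading=90, draw]
REPEAT 6 [
  -- iteration 1/6 --
  FD 13: (0,19) -> (0,32) [heading=90, draw]
  FD 17: (0,32) -> (0,49) [heading=90, draw]
  FD 7: (0,49) -> (0,56) [heading=90, draw]
  PD: pen down
  -- iteration 2/6 --
  FD 13: (0,56) -> (0,69) [heading=90, draw]
  FD 17: (0,69) -> (0,86) [heading=90, draw]
  FD 7: (0,86) -> (0,93) [heading=90, draw]
  PD: pen down
  -- iteration 3/6 --
  FD 13: (0,93) -> (0,106) [heading=90, draw]
  FD 17: (0,106) -> (0,123) [heading=90, draw]
  FD 7: (0,123) -> (0,130) [heading=90, draw]
  PD: pen down
  -- iteration 4/6 --
  FD 13: (0,130) -> (0,143) [heading=90, draw]
  FD 17: (0,143) -> (0,160) [heading=90, draw]
  FD 7: (0,160) -> (0,167) [heading=90, draw]
  PD: pen down
  -- iteration 5/6 --
  FD 13: (0,167) -> (0,180) [heading=90, draw]
  FD 17: (0,180) -> (0,197) [heading=90, draw]
  FD 7: (0,197) -> (0,204) [heading=90, draw]
  PD: pen down
  -- iteration 6/6 --
  FD 13: (0,204) -> (0,217) [heading=90, draw]
  FD 17: (0,217) -> (0,234) [heading=90, draw]
  FD 7: (0,234) -> (0,241) [heading=90, draw]
  PD: pen down
]
LT 90: heading 90 -> 180
RT 270: heading 180 -> 270
BK 10: (0,241) -> (0,251) [heading=270, draw]
FD 14: (0,251) -> (0,237) [heading=270, draw]
PD: pen down
Final: pos=(0,237), heading=270, 22 segment(s) drawn

Answer: 270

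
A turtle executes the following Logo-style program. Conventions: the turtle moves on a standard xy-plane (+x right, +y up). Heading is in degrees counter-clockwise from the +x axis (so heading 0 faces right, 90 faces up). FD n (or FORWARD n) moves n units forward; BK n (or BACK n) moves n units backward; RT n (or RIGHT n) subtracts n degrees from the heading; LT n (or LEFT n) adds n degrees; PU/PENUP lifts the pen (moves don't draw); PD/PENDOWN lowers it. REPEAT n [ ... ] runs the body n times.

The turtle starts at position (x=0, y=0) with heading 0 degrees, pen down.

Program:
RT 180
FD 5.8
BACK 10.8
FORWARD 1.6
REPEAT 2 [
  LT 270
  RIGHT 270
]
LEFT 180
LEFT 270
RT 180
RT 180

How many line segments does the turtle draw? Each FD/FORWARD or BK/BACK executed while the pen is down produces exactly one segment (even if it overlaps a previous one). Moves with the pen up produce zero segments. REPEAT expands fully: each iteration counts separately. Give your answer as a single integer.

Executing turtle program step by step:
Start: pos=(0,0), heading=0, pen down
RT 180: heading 0 -> 180
FD 5.8: (0,0) -> (-5.8,0) [heading=180, draw]
BK 10.8: (-5.8,0) -> (5,0) [heading=180, draw]
FD 1.6: (5,0) -> (3.4,0) [heading=180, draw]
REPEAT 2 [
  -- iteration 1/2 --
  LT 270: heading 180 -> 90
  RT 270: heading 90 -> 180
  -- iteration 2/2 --
  LT 270: heading 180 -> 90
  RT 270: heading 90 -> 180
]
LT 180: heading 180 -> 0
LT 270: heading 0 -> 270
RT 180: heading 270 -> 90
RT 180: heading 90 -> 270
Final: pos=(3.4,0), heading=270, 3 segment(s) drawn
Segments drawn: 3

Answer: 3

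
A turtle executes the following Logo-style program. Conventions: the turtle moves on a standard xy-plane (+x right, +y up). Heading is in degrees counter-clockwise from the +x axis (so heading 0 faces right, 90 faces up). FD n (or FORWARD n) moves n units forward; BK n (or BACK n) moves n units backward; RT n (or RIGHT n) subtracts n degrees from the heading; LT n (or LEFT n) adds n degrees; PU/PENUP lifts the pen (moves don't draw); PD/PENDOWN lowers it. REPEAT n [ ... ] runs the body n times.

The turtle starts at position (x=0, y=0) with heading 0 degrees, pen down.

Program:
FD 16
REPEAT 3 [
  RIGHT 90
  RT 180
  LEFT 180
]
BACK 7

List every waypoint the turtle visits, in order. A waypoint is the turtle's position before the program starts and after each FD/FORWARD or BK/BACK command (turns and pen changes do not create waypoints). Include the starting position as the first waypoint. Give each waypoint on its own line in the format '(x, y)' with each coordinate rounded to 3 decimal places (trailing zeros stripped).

Executing turtle program step by step:
Start: pos=(0,0), heading=0, pen down
FD 16: (0,0) -> (16,0) [heading=0, draw]
REPEAT 3 [
  -- iteration 1/3 --
  RT 90: heading 0 -> 270
  RT 180: heading 270 -> 90
  LT 180: heading 90 -> 270
  -- iteration 2/3 --
  RT 90: heading 270 -> 180
  RT 180: heading 180 -> 0
  LT 180: heading 0 -> 180
  -- iteration 3/3 --
  RT 90: heading 180 -> 90
  RT 180: heading 90 -> 270
  LT 180: heading 270 -> 90
]
BK 7: (16,0) -> (16,-7) [heading=90, draw]
Final: pos=(16,-7), heading=90, 2 segment(s) drawn
Waypoints (3 total):
(0, 0)
(16, 0)
(16, -7)

Answer: (0, 0)
(16, 0)
(16, -7)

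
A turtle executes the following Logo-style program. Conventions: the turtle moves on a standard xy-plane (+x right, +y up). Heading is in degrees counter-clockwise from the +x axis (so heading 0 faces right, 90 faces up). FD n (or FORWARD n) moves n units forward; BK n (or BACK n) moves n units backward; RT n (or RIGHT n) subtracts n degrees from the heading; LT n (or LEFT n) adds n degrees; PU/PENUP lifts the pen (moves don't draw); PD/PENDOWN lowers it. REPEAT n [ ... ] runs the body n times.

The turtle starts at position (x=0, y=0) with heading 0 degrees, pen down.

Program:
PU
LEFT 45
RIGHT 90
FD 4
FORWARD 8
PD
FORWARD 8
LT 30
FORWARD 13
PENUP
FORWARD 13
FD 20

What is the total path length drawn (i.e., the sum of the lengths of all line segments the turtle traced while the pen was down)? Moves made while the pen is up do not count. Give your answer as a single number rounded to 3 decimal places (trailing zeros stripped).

Executing turtle program step by step:
Start: pos=(0,0), heading=0, pen down
PU: pen up
LT 45: heading 0 -> 45
RT 90: heading 45 -> 315
FD 4: (0,0) -> (2.828,-2.828) [heading=315, move]
FD 8: (2.828,-2.828) -> (8.485,-8.485) [heading=315, move]
PD: pen down
FD 8: (8.485,-8.485) -> (14.142,-14.142) [heading=315, draw]
LT 30: heading 315 -> 345
FD 13: (14.142,-14.142) -> (26.699,-17.507) [heading=345, draw]
PU: pen up
FD 13: (26.699,-17.507) -> (39.256,-20.871) [heading=345, move]
FD 20: (39.256,-20.871) -> (58.575,-26.048) [heading=345, move]
Final: pos=(58.575,-26.048), heading=345, 2 segment(s) drawn

Segment lengths:
  seg 1: (8.485,-8.485) -> (14.142,-14.142), length = 8
  seg 2: (14.142,-14.142) -> (26.699,-17.507), length = 13
Total = 21

Answer: 21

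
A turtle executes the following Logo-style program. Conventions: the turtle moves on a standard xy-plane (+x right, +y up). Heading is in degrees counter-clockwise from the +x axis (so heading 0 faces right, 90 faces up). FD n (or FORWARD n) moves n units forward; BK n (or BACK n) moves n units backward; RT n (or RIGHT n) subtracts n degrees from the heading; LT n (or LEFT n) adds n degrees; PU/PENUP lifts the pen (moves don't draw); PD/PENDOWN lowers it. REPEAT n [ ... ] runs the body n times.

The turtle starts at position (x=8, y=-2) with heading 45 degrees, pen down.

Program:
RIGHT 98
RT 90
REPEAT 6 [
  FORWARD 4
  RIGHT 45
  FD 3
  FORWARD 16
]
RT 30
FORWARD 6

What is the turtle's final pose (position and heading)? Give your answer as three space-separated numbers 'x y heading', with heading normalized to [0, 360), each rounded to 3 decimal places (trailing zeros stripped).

Executing turtle program step by step:
Start: pos=(8,-2), heading=45, pen down
RT 98: heading 45 -> 307
RT 90: heading 307 -> 217
REPEAT 6 [
  -- iteration 1/6 --
  FD 4: (8,-2) -> (4.805,-4.407) [heading=217, draw]
  RT 45: heading 217 -> 172
  FD 3: (4.805,-4.407) -> (1.835,-3.99) [heading=172, draw]
  FD 16: (1.835,-3.99) -> (-14.01,-1.763) [heading=172, draw]
  -- iteration 2/6 --
  FD 4: (-14.01,-1.763) -> (-17.971,-1.206) [heading=172, draw]
  RT 45: heading 172 -> 127
  FD 3: (-17.971,-1.206) -> (-19.776,1.19) [heading=127, draw]
  FD 16: (-19.776,1.19) -> (-29.405,13.968) [heading=127, draw]
  -- iteration 3/6 --
  FD 4: (-29.405,13.968) -> (-31.812,17.162) [heading=127, draw]
  RT 45: heading 127 -> 82
  FD 3: (-31.812,17.162) -> (-31.395,20.133) [heading=82, draw]
  FD 16: (-31.395,20.133) -> (-29.168,35.977) [heading=82, draw]
  -- iteration 4/6 --
  FD 4: (-29.168,35.977) -> (-28.611,39.939) [heading=82, draw]
  RT 45: heading 82 -> 37
  FD 3: (-28.611,39.939) -> (-26.216,41.744) [heading=37, draw]
  FD 16: (-26.216,41.744) -> (-13.437,51.373) [heading=37, draw]
  -- iteration 5/6 --
  FD 4: (-13.437,51.373) -> (-10.243,53.78) [heading=37, draw]
  RT 45: heading 37 -> 352
  FD 3: (-10.243,53.78) -> (-7.272,53.363) [heading=352, draw]
  FD 16: (-7.272,53.363) -> (8.572,51.136) [heading=352, draw]
  -- iteration 6/6 --
  FD 4: (8.572,51.136) -> (12.533,50.579) [heading=352, draw]
  RT 45: heading 352 -> 307
  FD 3: (12.533,50.579) -> (14.339,48.183) [heading=307, draw]
  FD 16: (14.339,48.183) -> (23.968,35.405) [heading=307, draw]
]
RT 30: heading 307 -> 277
FD 6: (23.968,35.405) -> (24.699,29.45) [heading=277, draw]
Final: pos=(24.699,29.45), heading=277, 19 segment(s) drawn

Answer: 24.699 29.45 277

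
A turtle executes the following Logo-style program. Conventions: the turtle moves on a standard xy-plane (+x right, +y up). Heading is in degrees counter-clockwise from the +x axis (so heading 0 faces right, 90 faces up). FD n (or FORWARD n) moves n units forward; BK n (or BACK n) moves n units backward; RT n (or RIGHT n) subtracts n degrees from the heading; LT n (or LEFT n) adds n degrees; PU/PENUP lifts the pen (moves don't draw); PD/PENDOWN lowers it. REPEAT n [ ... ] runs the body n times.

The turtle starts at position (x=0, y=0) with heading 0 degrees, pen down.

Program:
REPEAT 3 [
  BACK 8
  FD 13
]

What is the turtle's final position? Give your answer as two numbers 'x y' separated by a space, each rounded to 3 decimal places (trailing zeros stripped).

Answer: 15 0

Derivation:
Executing turtle program step by step:
Start: pos=(0,0), heading=0, pen down
REPEAT 3 [
  -- iteration 1/3 --
  BK 8: (0,0) -> (-8,0) [heading=0, draw]
  FD 13: (-8,0) -> (5,0) [heading=0, draw]
  -- iteration 2/3 --
  BK 8: (5,0) -> (-3,0) [heading=0, draw]
  FD 13: (-3,0) -> (10,0) [heading=0, draw]
  -- iteration 3/3 --
  BK 8: (10,0) -> (2,0) [heading=0, draw]
  FD 13: (2,0) -> (15,0) [heading=0, draw]
]
Final: pos=(15,0), heading=0, 6 segment(s) drawn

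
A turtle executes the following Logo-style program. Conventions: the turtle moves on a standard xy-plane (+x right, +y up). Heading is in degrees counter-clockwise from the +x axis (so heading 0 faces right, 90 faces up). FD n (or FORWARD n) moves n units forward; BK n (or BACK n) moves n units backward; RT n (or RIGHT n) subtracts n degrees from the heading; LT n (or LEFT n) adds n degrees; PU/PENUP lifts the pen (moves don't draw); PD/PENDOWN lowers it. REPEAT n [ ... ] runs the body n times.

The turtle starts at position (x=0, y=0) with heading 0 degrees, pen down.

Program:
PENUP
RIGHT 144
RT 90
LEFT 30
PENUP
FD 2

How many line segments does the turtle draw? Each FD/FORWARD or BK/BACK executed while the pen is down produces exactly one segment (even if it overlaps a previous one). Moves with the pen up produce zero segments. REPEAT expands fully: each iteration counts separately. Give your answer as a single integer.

Executing turtle program step by step:
Start: pos=(0,0), heading=0, pen down
PU: pen up
RT 144: heading 0 -> 216
RT 90: heading 216 -> 126
LT 30: heading 126 -> 156
PU: pen up
FD 2: (0,0) -> (-1.827,0.813) [heading=156, move]
Final: pos=(-1.827,0.813), heading=156, 0 segment(s) drawn
Segments drawn: 0

Answer: 0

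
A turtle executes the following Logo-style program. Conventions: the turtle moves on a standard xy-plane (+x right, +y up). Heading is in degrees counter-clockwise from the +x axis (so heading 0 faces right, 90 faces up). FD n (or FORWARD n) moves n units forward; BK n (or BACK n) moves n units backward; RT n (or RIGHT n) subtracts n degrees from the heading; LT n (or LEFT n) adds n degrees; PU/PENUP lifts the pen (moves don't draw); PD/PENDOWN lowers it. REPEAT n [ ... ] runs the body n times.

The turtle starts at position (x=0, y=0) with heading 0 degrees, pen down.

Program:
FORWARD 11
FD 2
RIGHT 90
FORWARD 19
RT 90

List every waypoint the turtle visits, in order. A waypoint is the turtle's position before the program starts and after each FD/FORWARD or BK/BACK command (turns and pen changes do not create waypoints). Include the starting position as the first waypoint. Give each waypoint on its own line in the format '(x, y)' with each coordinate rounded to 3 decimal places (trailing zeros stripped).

Answer: (0, 0)
(11, 0)
(13, 0)
(13, -19)

Derivation:
Executing turtle program step by step:
Start: pos=(0,0), heading=0, pen down
FD 11: (0,0) -> (11,0) [heading=0, draw]
FD 2: (11,0) -> (13,0) [heading=0, draw]
RT 90: heading 0 -> 270
FD 19: (13,0) -> (13,-19) [heading=270, draw]
RT 90: heading 270 -> 180
Final: pos=(13,-19), heading=180, 3 segment(s) drawn
Waypoints (4 total):
(0, 0)
(11, 0)
(13, 0)
(13, -19)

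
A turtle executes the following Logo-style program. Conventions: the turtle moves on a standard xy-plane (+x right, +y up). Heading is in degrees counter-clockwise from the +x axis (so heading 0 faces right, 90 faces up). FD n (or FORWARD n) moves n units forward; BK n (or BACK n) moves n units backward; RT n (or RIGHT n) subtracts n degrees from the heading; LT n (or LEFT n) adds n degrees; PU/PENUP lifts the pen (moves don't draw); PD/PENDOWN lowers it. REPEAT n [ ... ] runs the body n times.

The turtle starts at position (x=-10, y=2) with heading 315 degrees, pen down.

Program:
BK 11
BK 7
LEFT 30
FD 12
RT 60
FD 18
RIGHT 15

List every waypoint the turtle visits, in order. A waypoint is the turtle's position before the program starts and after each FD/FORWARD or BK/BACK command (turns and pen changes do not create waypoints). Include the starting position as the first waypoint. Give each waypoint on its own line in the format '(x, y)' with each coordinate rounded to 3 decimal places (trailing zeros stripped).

Answer: (-10, 2)
(-17.778, 9.778)
(-22.728, 14.728)
(-11.137, 11.622)
(-6.478, -5.765)

Derivation:
Executing turtle program step by step:
Start: pos=(-10,2), heading=315, pen down
BK 11: (-10,2) -> (-17.778,9.778) [heading=315, draw]
BK 7: (-17.778,9.778) -> (-22.728,14.728) [heading=315, draw]
LT 30: heading 315 -> 345
FD 12: (-22.728,14.728) -> (-11.137,11.622) [heading=345, draw]
RT 60: heading 345 -> 285
FD 18: (-11.137,11.622) -> (-6.478,-5.765) [heading=285, draw]
RT 15: heading 285 -> 270
Final: pos=(-6.478,-5.765), heading=270, 4 segment(s) drawn
Waypoints (5 total):
(-10, 2)
(-17.778, 9.778)
(-22.728, 14.728)
(-11.137, 11.622)
(-6.478, -5.765)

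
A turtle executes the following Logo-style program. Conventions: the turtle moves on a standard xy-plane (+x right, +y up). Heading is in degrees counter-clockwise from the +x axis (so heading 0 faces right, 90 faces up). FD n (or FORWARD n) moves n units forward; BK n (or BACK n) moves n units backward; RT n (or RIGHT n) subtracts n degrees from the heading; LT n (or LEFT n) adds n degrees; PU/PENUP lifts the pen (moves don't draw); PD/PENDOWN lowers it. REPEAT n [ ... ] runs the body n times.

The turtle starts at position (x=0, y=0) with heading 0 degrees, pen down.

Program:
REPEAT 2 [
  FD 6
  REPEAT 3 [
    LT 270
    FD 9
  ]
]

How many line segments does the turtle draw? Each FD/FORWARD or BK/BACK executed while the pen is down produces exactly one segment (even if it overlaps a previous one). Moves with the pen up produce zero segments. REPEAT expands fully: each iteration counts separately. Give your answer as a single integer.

Answer: 8

Derivation:
Executing turtle program step by step:
Start: pos=(0,0), heading=0, pen down
REPEAT 2 [
  -- iteration 1/2 --
  FD 6: (0,0) -> (6,0) [heading=0, draw]
  REPEAT 3 [
    -- iteration 1/3 --
    LT 270: heading 0 -> 270
    FD 9: (6,0) -> (6,-9) [heading=270, draw]
    -- iteration 2/3 --
    LT 270: heading 270 -> 180
    FD 9: (6,-9) -> (-3,-9) [heading=180, draw]
    -- iteration 3/3 --
    LT 270: heading 180 -> 90
    FD 9: (-3,-9) -> (-3,0) [heading=90, draw]
  ]
  -- iteration 2/2 --
  FD 6: (-3,0) -> (-3,6) [heading=90, draw]
  REPEAT 3 [
    -- iteration 1/3 --
    LT 270: heading 90 -> 0
    FD 9: (-3,6) -> (6,6) [heading=0, draw]
    -- iteration 2/3 --
    LT 270: heading 0 -> 270
    FD 9: (6,6) -> (6,-3) [heading=270, draw]
    -- iteration 3/3 --
    LT 270: heading 270 -> 180
    FD 9: (6,-3) -> (-3,-3) [heading=180, draw]
  ]
]
Final: pos=(-3,-3), heading=180, 8 segment(s) drawn
Segments drawn: 8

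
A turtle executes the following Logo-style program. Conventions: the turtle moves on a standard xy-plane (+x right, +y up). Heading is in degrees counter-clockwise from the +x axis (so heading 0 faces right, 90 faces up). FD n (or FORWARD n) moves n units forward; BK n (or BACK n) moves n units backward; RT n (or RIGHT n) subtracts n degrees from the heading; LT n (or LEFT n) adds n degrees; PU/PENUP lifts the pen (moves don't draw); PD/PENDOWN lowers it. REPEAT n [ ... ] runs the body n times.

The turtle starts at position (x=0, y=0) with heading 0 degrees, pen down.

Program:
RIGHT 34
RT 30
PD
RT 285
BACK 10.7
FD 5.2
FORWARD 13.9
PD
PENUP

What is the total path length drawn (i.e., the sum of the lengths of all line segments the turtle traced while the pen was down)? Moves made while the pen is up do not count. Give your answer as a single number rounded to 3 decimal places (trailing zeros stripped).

Executing turtle program step by step:
Start: pos=(0,0), heading=0, pen down
RT 34: heading 0 -> 326
RT 30: heading 326 -> 296
PD: pen down
RT 285: heading 296 -> 11
BK 10.7: (0,0) -> (-10.503,-2.042) [heading=11, draw]
FD 5.2: (-10.503,-2.042) -> (-5.399,-1.049) [heading=11, draw]
FD 13.9: (-5.399,-1.049) -> (8.246,1.603) [heading=11, draw]
PD: pen down
PU: pen up
Final: pos=(8.246,1.603), heading=11, 3 segment(s) drawn

Segment lengths:
  seg 1: (0,0) -> (-10.503,-2.042), length = 10.7
  seg 2: (-10.503,-2.042) -> (-5.399,-1.049), length = 5.2
  seg 3: (-5.399,-1.049) -> (8.246,1.603), length = 13.9
Total = 29.8

Answer: 29.8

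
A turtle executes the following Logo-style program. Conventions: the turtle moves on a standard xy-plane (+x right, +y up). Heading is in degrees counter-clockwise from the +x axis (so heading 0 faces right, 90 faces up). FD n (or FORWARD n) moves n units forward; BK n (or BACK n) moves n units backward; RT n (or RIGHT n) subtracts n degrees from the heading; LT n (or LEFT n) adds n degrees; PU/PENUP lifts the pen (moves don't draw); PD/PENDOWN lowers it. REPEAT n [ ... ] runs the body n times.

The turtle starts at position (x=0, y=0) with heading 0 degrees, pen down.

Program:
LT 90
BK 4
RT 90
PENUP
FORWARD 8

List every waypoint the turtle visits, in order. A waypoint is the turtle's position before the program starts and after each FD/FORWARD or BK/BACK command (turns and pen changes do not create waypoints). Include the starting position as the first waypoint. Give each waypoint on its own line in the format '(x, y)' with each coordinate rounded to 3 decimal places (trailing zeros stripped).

Answer: (0, 0)
(0, -4)
(8, -4)

Derivation:
Executing turtle program step by step:
Start: pos=(0,0), heading=0, pen down
LT 90: heading 0 -> 90
BK 4: (0,0) -> (0,-4) [heading=90, draw]
RT 90: heading 90 -> 0
PU: pen up
FD 8: (0,-4) -> (8,-4) [heading=0, move]
Final: pos=(8,-4), heading=0, 1 segment(s) drawn
Waypoints (3 total):
(0, 0)
(0, -4)
(8, -4)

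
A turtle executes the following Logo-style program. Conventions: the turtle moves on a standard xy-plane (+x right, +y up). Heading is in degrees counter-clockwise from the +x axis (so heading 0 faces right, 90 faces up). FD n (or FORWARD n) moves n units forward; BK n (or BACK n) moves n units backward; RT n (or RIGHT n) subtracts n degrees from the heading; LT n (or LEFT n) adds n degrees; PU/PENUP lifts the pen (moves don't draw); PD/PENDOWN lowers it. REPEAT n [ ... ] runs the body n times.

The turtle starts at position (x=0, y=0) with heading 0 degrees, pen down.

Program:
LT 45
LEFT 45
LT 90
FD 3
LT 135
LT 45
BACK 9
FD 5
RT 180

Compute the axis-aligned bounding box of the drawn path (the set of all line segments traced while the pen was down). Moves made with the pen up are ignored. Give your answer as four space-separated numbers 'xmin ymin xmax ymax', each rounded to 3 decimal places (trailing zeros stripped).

Executing turtle program step by step:
Start: pos=(0,0), heading=0, pen down
LT 45: heading 0 -> 45
LT 45: heading 45 -> 90
LT 90: heading 90 -> 180
FD 3: (0,0) -> (-3,0) [heading=180, draw]
LT 135: heading 180 -> 315
LT 45: heading 315 -> 0
BK 9: (-3,0) -> (-12,0) [heading=0, draw]
FD 5: (-12,0) -> (-7,0) [heading=0, draw]
RT 180: heading 0 -> 180
Final: pos=(-7,0), heading=180, 3 segment(s) drawn

Segment endpoints: x in {-12, -7, -3, 0}, y in {0, 0, 0, 0}
xmin=-12, ymin=0, xmax=0, ymax=0

Answer: -12 0 0 0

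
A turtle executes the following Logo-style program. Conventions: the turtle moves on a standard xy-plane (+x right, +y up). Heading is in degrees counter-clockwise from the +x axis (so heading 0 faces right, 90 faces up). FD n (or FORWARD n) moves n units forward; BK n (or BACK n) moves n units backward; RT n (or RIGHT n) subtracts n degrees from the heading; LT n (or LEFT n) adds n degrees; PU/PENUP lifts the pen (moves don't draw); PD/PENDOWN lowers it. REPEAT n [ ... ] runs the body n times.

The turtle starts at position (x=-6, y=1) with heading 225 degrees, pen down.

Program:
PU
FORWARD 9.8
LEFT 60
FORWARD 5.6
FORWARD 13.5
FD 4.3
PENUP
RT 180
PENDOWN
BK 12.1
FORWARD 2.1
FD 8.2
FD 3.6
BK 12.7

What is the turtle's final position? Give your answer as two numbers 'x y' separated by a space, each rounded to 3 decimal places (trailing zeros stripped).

Answer: -4.052 -39.061

Derivation:
Executing turtle program step by step:
Start: pos=(-6,1), heading=225, pen down
PU: pen up
FD 9.8: (-6,1) -> (-12.93,-5.93) [heading=225, move]
LT 60: heading 225 -> 285
FD 5.6: (-12.93,-5.93) -> (-11.48,-11.339) [heading=285, move]
FD 13.5: (-11.48,-11.339) -> (-7.986,-24.379) [heading=285, move]
FD 4.3: (-7.986,-24.379) -> (-6.873,-28.532) [heading=285, move]
PU: pen up
RT 180: heading 285 -> 105
PD: pen down
BK 12.1: (-6.873,-28.532) -> (-3.742,-40.22) [heading=105, draw]
FD 2.1: (-3.742,-40.22) -> (-4.285,-38.192) [heading=105, draw]
FD 8.2: (-4.285,-38.192) -> (-6.407,-30.271) [heading=105, draw]
FD 3.6: (-6.407,-30.271) -> (-7.339,-26.794) [heading=105, draw]
BK 12.7: (-7.339,-26.794) -> (-4.052,-39.061) [heading=105, draw]
Final: pos=(-4.052,-39.061), heading=105, 5 segment(s) drawn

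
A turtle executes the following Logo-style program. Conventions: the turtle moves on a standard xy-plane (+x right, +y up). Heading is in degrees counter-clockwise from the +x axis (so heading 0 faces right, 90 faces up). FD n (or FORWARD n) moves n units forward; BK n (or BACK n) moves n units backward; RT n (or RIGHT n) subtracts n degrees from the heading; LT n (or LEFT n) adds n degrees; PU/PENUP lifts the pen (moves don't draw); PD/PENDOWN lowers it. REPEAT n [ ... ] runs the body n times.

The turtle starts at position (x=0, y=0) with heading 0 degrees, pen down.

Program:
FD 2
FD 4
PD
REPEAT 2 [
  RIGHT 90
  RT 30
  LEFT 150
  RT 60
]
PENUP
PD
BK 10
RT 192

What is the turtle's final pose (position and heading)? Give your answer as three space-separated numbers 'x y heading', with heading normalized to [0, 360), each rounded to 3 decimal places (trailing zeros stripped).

Executing turtle program step by step:
Start: pos=(0,0), heading=0, pen down
FD 2: (0,0) -> (2,0) [heading=0, draw]
FD 4: (2,0) -> (6,0) [heading=0, draw]
PD: pen down
REPEAT 2 [
  -- iteration 1/2 --
  RT 90: heading 0 -> 270
  RT 30: heading 270 -> 240
  LT 150: heading 240 -> 30
  RT 60: heading 30 -> 330
  -- iteration 2/2 --
  RT 90: heading 330 -> 240
  RT 30: heading 240 -> 210
  LT 150: heading 210 -> 0
  RT 60: heading 0 -> 300
]
PU: pen up
PD: pen down
BK 10: (6,0) -> (1,8.66) [heading=300, draw]
RT 192: heading 300 -> 108
Final: pos=(1,8.66), heading=108, 3 segment(s) drawn

Answer: 1 8.66 108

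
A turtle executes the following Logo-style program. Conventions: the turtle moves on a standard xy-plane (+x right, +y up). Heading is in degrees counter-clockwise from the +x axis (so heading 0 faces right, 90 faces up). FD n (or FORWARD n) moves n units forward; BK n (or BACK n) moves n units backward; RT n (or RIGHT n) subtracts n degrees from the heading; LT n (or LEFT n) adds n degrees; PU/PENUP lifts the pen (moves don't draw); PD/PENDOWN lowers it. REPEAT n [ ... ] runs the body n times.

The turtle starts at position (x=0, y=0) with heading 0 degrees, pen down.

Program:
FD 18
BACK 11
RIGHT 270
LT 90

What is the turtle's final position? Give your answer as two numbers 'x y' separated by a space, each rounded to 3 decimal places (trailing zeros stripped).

Answer: 7 0

Derivation:
Executing turtle program step by step:
Start: pos=(0,0), heading=0, pen down
FD 18: (0,0) -> (18,0) [heading=0, draw]
BK 11: (18,0) -> (7,0) [heading=0, draw]
RT 270: heading 0 -> 90
LT 90: heading 90 -> 180
Final: pos=(7,0), heading=180, 2 segment(s) drawn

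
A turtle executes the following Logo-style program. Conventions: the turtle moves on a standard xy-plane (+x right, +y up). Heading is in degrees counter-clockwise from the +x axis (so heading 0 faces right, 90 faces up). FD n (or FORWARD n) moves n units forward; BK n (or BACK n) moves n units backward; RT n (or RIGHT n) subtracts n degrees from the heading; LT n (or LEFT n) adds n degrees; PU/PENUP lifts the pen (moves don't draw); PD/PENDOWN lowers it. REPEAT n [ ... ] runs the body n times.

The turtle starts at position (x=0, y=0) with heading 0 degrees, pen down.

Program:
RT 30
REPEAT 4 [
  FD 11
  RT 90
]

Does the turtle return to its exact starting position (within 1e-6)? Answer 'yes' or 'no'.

Answer: yes

Derivation:
Executing turtle program step by step:
Start: pos=(0,0), heading=0, pen down
RT 30: heading 0 -> 330
REPEAT 4 [
  -- iteration 1/4 --
  FD 11: (0,0) -> (9.526,-5.5) [heading=330, draw]
  RT 90: heading 330 -> 240
  -- iteration 2/4 --
  FD 11: (9.526,-5.5) -> (4.026,-15.026) [heading=240, draw]
  RT 90: heading 240 -> 150
  -- iteration 3/4 --
  FD 11: (4.026,-15.026) -> (-5.5,-9.526) [heading=150, draw]
  RT 90: heading 150 -> 60
  -- iteration 4/4 --
  FD 11: (-5.5,-9.526) -> (0,0) [heading=60, draw]
  RT 90: heading 60 -> 330
]
Final: pos=(0,0), heading=330, 4 segment(s) drawn

Start position: (0, 0)
Final position: (0, 0)
Distance = 0; < 1e-6 -> CLOSED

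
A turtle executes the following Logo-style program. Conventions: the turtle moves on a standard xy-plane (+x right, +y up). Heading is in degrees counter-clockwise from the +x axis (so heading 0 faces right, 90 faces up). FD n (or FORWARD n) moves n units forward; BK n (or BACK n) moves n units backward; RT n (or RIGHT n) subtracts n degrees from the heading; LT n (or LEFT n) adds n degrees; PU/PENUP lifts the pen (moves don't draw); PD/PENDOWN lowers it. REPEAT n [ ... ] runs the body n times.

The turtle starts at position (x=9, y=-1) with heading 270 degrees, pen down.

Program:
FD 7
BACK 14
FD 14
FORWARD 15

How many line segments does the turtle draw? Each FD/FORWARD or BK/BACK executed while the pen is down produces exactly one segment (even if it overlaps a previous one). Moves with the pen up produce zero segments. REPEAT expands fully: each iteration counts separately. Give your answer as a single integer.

Executing turtle program step by step:
Start: pos=(9,-1), heading=270, pen down
FD 7: (9,-1) -> (9,-8) [heading=270, draw]
BK 14: (9,-8) -> (9,6) [heading=270, draw]
FD 14: (9,6) -> (9,-8) [heading=270, draw]
FD 15: (9,-8) -> (9,-23) [heading=270, draw]
Final: pos=(9,-23), heading=270, 4 segment(s) drawn
Segments drawn: 4

Answer: 4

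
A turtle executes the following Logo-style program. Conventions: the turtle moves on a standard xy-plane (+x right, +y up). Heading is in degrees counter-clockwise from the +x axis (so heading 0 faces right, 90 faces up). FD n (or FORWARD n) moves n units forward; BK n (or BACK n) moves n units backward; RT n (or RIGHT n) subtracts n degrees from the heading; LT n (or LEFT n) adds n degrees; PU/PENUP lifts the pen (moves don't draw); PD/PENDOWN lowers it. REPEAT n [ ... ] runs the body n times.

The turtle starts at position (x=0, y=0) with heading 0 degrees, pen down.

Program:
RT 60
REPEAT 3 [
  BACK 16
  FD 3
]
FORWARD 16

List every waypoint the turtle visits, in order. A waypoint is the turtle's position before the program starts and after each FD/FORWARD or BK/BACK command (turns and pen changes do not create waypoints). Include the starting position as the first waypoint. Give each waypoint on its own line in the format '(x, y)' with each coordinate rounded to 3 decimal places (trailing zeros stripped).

Executing turtle program step by step:
Start: pos=(0,0), heading=0, pen down
RT 60: heading 0 -> 300
REPEAT 3 [
  -- iteration 1/3 --
  BK 16: (0,0) -> (-8,13.856) [heading=300, draw]
  FD 3: (-8,13.856) -> (-6.5,11.258) [heading=300, draw]
  -- iteration 2/3 --
  BK 16: (-6.5,11.258) -> (-14.5,25.115) [heading=300, draw]
  FD 3: (-14.5,25.115) -> (-13,22.517) [heading=300, draw]
  -- iteration 3/3 --
  BK 16: (-13,22.517) -> (-21,36.373) [heading=300, draw]
  FD 3: (-21,36.373) -> (-19.5,33.775) [heading=300, draw]
]
FD 16: (-19.5,33.775) -> (-11.5,19.919) [heading=300, draw]
Final: pos=(-11.5,19.919), heading=300, 7 segment(s) drawn
Waypoints (8 total):
(0, 0)
(-8, 13.856)
(-6.5, 11.258)
(-14.5, 25.115)
(-13, 22.517)
(-21, 36.373)
(-19.5, 33.775)
(-11.5, 19.919)

Answer: (0, 0)
(-8, 13.856)
(-6.5, 11.258)
(-14.5, 25.115)
(-13, 22.517)
(-21, 36.373)
(-19.5, 33.775)
(-11.5, 19.919)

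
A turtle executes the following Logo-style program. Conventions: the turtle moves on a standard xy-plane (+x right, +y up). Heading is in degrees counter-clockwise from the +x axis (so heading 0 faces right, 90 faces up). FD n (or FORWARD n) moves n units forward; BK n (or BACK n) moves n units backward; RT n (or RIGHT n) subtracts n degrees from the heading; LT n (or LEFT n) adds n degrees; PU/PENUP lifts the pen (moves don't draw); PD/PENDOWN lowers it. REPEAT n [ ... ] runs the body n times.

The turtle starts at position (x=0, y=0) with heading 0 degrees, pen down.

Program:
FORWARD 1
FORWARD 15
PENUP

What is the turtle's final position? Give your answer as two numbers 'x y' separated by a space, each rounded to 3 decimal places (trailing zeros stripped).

Answer: 16 0

Derivation:
Executing turtle program step by step:
Start: pos=(0,0), heading=0, pen down
FD 1: (0,0) -> (1,0) [heading=0, draw]
FD 15: (1,0) -> (16,0) [heading=0, draw]
PU: pen up
Final: pos=(16,0), heading=0, 2 segment(s) drawn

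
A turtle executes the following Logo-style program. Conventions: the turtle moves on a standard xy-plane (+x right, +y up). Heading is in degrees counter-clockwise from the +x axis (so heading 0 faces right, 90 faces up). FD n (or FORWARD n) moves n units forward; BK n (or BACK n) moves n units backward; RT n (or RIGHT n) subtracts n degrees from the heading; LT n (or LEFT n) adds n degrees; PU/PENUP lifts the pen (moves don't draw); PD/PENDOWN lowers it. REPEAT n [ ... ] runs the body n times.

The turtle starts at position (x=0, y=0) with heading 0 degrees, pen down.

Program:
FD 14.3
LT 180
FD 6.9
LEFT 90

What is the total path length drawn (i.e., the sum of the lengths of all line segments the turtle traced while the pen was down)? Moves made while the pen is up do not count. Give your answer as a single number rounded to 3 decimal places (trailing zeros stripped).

Answer: 21.2

Derivation:
Executing turtle program step by step:
Start: pos=(0,0), heading=0, pen down
FD 14.3: (0,0) -> (14.3,0) [heading=0, draw]
LT 180: heading 0 -> 180
FD 6.9: (14.3,0) -> (7.4,0) [heading=180, draw]
LT 90: heading 180 -> 270
Final: pos=(7.4,0), heading=270, 2 segment(s) drawn

Segment lengths:
  seg 1: (0,0) -> (14.3,0), length = 14.3
  seg 2: (14.3,0) -> (7.4,0), length = 6.9
Total = 21.2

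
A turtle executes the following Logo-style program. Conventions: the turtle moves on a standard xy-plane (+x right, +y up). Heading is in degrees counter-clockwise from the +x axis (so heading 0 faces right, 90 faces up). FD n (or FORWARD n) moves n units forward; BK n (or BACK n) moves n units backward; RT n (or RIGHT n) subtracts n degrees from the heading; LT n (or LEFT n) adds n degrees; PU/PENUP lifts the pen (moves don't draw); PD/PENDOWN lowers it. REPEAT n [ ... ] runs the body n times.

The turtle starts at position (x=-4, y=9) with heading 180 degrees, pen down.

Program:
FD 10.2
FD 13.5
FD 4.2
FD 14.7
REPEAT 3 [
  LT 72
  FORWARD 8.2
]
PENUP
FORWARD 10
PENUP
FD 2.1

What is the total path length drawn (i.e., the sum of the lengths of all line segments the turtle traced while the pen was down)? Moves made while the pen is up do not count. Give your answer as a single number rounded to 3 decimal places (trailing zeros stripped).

Executing turtle program step by step:
Start: pos=(-4,9), heading=180, pen down
FD 10.2: (-4,9) -> (-14.2,9) [heading=180, draw]
FD 13.5: (-14.2,9) -> (-27.7,9) [heading=180, draw]
FD 4.2: (-27.7,9) -> (-31.9,9) [heading=180, draw]
FD 14.7: (-31.9,9) -> (-46.6,9) [heading=180, draw]
REPEAT 3 [
  -- iteration 1/3 --
  LT 72: heading 180 -> 252
  FD 8.2: (-46.6,9) -> (-49.134,1.201) [heading=252, draw]
  -- iteration 2/3 --
  LT 72: heading 252 -> 324
  FD 8.2: (-49.134,1.201) -> (-42.5,-3.619) [heading=324, draw]
  -- iteration 3/3 --
  LT 72: heading 324 -> 36
  FD 8.2: (-42.5,-3.619) -> (-35.866,1.201) [heading=36, draw]
]
PU: pen up
FD 10: (-35.866,1.201) -> (-27.776,7.079) [heading=36, move]
PU: pen up
FD 2.1: (-27.776,7.079) -> (-26.077,8.314) [heading=36, move]
Final: pos=(-26.077,8.314), heading=36, 7 segment(s) drawn

Segment lengths:
  seg 1: (-4,9) -> (-14.2,9), length = 10.2
  seg 2: (-14.2,9) -> (-27.7,9), length = 13.5
  seg 3: (-27.7,9) -> (-31.9,9), length = 4.2
  seg 4: (-31.9,9) -> (-46.6,9), length = 14.7
  seg 5: (-46.6,9) -> (-49.134,1.201), length = 8.2
  seg 6: (-49.134,1.201) -> (-42.5,-3.619), length = 8.2
  seg 7: (-42.5,-3.619) -> (-35.866,1.201), length = 8.2
Total = 67.2

Answer: 67.2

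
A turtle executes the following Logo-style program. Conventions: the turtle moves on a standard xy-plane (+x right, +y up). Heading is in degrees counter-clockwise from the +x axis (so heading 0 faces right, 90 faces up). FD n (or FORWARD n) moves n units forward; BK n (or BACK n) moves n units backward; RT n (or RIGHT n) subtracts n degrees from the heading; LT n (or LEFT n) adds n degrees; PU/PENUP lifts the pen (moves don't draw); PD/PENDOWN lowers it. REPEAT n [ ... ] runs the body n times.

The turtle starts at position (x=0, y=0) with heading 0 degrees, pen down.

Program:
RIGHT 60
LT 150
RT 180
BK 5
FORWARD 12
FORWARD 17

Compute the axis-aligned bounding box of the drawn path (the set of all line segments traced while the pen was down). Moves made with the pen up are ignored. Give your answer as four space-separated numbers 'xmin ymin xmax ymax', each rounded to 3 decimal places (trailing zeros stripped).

Answer: 0 -24 0 5

Derivation:
Executing turtle program step by step:
Start: pos=(0,0), heading=0, pen down
RT 60: heading 0 -> 300
LT 150: heading 300 -> 90
RT 180: heading 90 -> 270
BK 5: (0,0) -> (0,5) [heading=270, draw]
FD 12: (0,5) -> (0,-7) [heading=270, draw]
FD 17: (0,-7) -> (0,-24) [heading=270, draw]
Final: pos=(0,-24), heading=270, 3 segment(s) drawn

Segment endpoints: x in {0, 0, 0, 0}, y in {-24, -7, 0, 5}
xmin=0, ymin=-24, xmax=0, ymax=5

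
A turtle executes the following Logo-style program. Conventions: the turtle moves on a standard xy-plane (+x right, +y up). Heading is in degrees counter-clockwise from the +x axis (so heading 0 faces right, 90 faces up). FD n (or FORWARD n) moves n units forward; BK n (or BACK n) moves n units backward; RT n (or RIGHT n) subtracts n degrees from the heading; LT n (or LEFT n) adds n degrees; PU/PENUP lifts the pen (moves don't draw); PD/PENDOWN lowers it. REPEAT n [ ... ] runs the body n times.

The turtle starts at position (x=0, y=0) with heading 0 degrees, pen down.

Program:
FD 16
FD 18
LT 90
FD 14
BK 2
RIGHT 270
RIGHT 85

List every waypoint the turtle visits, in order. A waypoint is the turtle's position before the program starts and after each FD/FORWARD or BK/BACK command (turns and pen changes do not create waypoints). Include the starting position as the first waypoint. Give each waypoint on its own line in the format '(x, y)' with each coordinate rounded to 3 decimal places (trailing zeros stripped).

Executing turtle program step by step:
Start: pos=(0,0), heading=0, pen down
FD 16: (0,0) -> (16,0) [heading=0, draw]
FD 18: (16,0) -> (34,0) [heading=0, draw]
LT 90: heading 0 -> 90
FD 14: (34,0) -> (34,14) [heading=90, draw]
BK 2: (34,14) -> (34,12) [heading=90, draw]
RT 270: heading 90 -> 180
RT 85: heading 180 -> 95
Final: pos=(34,12), heading=95, 4 segment(s) drawn
Waypoints (5 total):
(0, 0)
(16, 0)
(34, 0)
(34, 14)
(34, 12)

Answer: (0, 0)
(16, 0)
(34, 0)
(34, 14)
(34, 12)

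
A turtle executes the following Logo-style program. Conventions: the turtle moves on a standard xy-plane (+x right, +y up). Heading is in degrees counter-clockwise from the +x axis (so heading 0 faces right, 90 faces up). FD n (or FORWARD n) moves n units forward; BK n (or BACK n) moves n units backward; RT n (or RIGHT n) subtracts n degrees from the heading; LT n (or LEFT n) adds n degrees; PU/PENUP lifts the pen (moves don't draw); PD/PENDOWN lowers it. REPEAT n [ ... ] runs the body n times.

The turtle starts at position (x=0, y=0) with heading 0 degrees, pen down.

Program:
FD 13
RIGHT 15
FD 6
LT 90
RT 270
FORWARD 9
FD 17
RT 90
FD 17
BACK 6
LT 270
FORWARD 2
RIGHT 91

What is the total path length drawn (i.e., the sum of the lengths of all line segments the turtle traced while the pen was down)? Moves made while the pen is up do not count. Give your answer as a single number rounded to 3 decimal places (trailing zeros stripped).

Executing turtle program step by step:
Start: pos=(0,0), heading=0, pen down
FD 13: (0,0) -> (13,0) [heading=0, draw]
RT 15: heading 0 -> 345
FD 6: (13,0) -> (18.796,-1.553) [heading=345, draw]
LT 90: heading 345 -> 75
RT 270: heading 75 -> 165
FD 9: (18.796,-1.553) -> (10.102,0.776) [heading=165, draw]
FD 17: (10.102,0.776) -> (-6.319,5.176) [heading=165, draw]
RT 90: heading 165 -> 75
FD 17: (-6.319,5.176) -> (-1.919,21.597) [heading=75, draw]
BK 6: (-1.919,21.597) -> (-3.472,15.802) [heading=75, draw]
LT 270: heading 75 -> 345
FD 2: (-3.472,15.802) -> (-1.54,15.284) [heading=345, draw]
RT 91: heading 345 -> 254
Final: pos=(-1.54,15.284), heading=254, 7 segment(s) drawn

Segment lengths:
  seg 1: (0,0) -> (13,0), length = 13
  seg 2: (13,0) -> (18.796,-1.553), length = 6
  seg 3: (18.796,-1.553) -> (10.102,0.776), length = 9
  seg 4: (10.102,0.776) -> (-6.319,5.176), length = 17
  seg 5: (-6.319,5.176) -> (-1.919,21.597), length = 17
  seg 6: (-1.919,21.597) -> (-3.472,15.802), length = 6
  seg 7: (-3.472,15.802) -> (-1.54,15.284), length = 2
Total = 70

Answer: 70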